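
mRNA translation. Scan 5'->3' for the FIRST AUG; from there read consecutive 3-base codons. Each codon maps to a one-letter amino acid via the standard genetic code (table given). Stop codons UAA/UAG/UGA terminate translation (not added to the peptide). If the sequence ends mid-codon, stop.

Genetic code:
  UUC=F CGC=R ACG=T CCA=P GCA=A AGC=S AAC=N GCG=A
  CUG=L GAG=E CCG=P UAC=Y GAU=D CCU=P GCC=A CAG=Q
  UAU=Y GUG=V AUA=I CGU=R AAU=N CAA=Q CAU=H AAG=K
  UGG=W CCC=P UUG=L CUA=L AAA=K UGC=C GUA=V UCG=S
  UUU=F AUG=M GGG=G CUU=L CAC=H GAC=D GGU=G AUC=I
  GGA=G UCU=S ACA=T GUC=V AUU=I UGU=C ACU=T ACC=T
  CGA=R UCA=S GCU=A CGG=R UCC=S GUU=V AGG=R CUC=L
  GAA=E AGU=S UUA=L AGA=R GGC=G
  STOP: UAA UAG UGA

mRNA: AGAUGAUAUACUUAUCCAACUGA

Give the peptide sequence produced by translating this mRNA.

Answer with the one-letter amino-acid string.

start AUG at pos 2
pos 2: AUG -> M; peptide=M
pos 5: AUA -> I; peptide=MI
pos 8: UAC -> Y; peptide=MIY
pos 11: UUA -> L; peptide=MIYL
pos 14: UCC -> S; peptide=MIYLS
pos 17: AAC -> N; peptide=MIYLSN
pos 20: UGA -> STOP

Answer: MIYLSN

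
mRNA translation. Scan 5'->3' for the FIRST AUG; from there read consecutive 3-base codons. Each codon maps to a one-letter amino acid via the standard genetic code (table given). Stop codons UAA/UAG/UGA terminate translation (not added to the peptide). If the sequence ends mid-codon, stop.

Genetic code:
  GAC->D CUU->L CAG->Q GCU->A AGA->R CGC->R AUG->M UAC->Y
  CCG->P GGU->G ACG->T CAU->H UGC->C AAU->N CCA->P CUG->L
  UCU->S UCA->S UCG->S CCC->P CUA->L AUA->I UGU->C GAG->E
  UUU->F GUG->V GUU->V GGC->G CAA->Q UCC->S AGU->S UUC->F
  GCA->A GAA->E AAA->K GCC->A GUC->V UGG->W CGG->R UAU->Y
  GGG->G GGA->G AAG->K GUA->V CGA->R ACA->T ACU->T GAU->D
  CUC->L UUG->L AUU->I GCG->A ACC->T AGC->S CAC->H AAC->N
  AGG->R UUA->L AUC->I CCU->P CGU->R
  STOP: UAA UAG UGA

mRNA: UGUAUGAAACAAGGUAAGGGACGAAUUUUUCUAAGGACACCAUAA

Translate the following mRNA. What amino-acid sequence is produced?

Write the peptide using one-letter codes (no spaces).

start AUG at pos 3
pos 3: AUG -> M; peptide=M
pos 6: AAA -> K; peptide=MK
pos 9: CAA -> Q; peptide=MKQ
pos 12: GGU -> G; peptide=MKQG
pos 15: AAG -> K; peptide=MKQGK
pos 18: GGA -> G; peptide=MKQGKG
pos 21: CGA -> R; peptide=MKQGKGR
pos 24: AUU -> I; peptide=MKQGKGRI
pos 27: UUU -> F; peptide=MKQGKGRIF
pos 30: CUA -> L; peptide=MKQGKGRIFL
pos 33: AGG -> R; peptide=MKQGKGRIFLR
pos 36: ACA -> T; peptide=MKQGKGRIFLRT
pos 39: CCA -> P; peptide=MKQGKGRIFLRTP
pos 42: UAA -> STOP

Answer: MKQGKGRIFLRTP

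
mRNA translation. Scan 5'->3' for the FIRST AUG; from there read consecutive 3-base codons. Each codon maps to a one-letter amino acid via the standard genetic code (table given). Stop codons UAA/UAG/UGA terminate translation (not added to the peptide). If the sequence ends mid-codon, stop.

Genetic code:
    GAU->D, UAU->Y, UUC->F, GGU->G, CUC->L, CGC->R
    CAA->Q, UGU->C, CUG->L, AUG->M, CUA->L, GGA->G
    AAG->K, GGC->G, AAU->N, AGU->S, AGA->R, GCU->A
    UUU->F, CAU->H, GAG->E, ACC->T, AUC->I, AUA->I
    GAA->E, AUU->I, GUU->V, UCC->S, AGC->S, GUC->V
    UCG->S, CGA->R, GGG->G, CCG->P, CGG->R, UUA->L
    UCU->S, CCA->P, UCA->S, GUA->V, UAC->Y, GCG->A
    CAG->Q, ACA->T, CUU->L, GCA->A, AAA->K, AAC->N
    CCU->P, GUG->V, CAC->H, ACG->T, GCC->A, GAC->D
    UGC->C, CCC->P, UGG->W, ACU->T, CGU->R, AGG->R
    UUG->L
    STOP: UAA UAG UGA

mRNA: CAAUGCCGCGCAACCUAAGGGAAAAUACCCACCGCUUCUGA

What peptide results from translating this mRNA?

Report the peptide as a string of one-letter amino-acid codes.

start AUG at pos 2
pos 2: AUG -> M; peptide=M
pos 5: CCG -> P; peptide=MP
pos 8: CGC -> R; peptide=MPR
pos 11: AAC -> N; peptide=MPRN
pos 14: CUA -> L; peptide=MPRNL
pos 17: AGG -> R; peptide=MPRNLR
pos 20: GAA -> E; peptide=MPRNLRE
pos 23: AAU -> N; peptide=MPRNLREN
pos 26: ACC -> T; peptide=MPRNLRENT
pos 29: CAC -> H; peptide=MPRNLRENTH
pos 32: CGC -> R; peptide=MPRNLRENTHR
pos 35: UUC -> F; peptide=MPRNLRENTHRF
pos 38: UGA -> STOP

Answer: MPRNLRENTHRF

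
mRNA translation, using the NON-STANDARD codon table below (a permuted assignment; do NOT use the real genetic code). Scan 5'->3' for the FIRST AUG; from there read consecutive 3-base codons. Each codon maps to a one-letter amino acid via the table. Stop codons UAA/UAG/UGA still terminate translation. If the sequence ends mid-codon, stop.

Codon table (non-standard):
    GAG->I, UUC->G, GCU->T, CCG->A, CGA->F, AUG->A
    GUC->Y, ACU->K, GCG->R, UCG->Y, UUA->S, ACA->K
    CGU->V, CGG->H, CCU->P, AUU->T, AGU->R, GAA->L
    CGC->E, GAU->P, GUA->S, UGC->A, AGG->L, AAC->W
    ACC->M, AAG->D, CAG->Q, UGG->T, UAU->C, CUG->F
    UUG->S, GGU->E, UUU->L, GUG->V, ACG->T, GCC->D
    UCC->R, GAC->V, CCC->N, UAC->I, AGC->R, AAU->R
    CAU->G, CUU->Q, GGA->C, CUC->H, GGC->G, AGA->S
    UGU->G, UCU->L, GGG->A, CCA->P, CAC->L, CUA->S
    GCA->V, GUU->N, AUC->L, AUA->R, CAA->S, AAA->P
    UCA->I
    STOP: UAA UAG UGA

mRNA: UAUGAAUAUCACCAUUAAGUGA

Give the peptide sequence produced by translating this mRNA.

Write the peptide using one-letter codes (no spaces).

start AUG at pos 1
pos 1: AUG -> A; peptide=A
pos 4: AAU -> R; peptide=AR
pos 7: AUC -> L; peptide=ARL
pos 10: ACC -> M; peptide=ARLM
pos 13: AUU -> T; peptide=ARLMT
pos 16: AAG -> D; peptide=ARLMTD
pos 19: UGA -> STOP

Answer: ARLMTD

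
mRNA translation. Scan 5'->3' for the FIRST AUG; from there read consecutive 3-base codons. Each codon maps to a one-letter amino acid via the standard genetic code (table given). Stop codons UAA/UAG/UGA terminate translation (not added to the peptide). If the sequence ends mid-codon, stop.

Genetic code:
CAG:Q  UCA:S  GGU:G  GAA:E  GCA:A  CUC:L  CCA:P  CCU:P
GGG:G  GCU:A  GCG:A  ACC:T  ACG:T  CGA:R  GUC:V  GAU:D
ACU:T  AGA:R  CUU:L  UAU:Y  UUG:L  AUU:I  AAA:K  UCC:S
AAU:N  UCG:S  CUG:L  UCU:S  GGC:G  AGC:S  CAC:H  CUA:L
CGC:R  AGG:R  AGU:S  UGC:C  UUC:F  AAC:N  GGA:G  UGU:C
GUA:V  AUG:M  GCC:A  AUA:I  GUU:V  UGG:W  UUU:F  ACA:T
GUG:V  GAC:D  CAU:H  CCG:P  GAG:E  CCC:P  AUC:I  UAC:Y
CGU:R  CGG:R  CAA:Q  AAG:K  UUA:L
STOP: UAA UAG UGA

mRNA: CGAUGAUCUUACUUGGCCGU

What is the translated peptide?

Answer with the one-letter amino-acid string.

Answer: MILLGR

Derivation:
start AUG at pos 2
pos 2: AUG -> M; peptide=M
pos 5: AUC -> I; peptide=MI
pos 8: UUA -> L; peptide=MIL
pos 11: CUU -> L; peptide=MILL
pos 14: GGC -> G; peptide=MILLG
pos 17: CGU -> R; peptide=MILLGR
pos 20: only 0 nt remain (<3), stop (end of mRNA)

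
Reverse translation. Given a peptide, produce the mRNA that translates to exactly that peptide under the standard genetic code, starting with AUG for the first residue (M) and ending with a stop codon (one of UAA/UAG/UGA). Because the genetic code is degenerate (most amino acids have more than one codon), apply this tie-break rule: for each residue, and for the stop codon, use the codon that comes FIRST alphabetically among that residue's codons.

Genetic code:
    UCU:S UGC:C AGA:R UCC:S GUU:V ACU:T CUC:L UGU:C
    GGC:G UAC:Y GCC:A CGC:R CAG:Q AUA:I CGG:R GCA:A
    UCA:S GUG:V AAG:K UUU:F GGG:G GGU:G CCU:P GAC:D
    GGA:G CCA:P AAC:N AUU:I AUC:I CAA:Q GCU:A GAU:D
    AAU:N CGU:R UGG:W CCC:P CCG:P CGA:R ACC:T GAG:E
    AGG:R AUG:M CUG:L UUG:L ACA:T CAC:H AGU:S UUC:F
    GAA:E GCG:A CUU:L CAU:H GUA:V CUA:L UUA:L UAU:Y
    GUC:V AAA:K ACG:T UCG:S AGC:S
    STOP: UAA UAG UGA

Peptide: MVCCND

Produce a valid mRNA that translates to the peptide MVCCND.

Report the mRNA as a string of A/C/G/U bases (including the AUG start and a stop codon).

residue 1: M -> AUG (start codon)
residue 2: V codons sorted = GUA,GUC,GUG,GUU -> pick first = GUA
residue 3: C codons sorted = UGC,UGU -> pick first = UGC
residue 4: C codons sorted = UGC,UGU -> pick first = UGC
residue 5: N codons sorted = AAC,AAU -> pick first = AAC
residue 6: D codons sorted = GAC,GAU -> pick first = GAC
terminator: stop codons sorted = UAA,UAG,UGA -> pick first = UAA

Answer: mRNA: AUGGUAUGCUGCAACGACUAA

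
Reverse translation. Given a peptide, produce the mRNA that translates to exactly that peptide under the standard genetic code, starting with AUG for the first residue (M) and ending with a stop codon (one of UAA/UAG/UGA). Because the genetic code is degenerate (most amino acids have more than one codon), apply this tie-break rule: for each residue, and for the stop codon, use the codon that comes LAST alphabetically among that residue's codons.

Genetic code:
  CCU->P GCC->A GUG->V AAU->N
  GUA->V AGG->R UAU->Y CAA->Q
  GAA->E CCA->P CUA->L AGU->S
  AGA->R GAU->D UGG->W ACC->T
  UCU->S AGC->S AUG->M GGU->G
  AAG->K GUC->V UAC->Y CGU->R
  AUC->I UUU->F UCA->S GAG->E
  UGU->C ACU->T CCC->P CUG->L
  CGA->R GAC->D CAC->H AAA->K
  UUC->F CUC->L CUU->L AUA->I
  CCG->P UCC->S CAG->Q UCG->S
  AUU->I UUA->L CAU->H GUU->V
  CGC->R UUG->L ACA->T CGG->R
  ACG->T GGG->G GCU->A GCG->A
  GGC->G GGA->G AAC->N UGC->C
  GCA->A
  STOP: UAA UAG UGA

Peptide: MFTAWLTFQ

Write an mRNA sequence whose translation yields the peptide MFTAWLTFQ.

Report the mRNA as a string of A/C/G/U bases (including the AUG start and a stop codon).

residue 1: M -> AUG (start codon)
residue 2: F codons sorted = UUC,UUU -> pick last = UUU
residue 3: T codons sorted = ACA,ACC,ACG,ACU -> pick last = ACU
residue 4: A codons sorted = GCA,GCC,GCG,GCU -> pick last = GCU
residue 5: W -> UGG (only codon)
residue 6: L codons sorted = CUA,CUC,CUG,CUU,UUA,UUG -> pick last = UUG
residue 7: T codons sorted = ACA,ACC,ACG,ACU -> pick last = ACU
residue 8: F codons sorted = UUC,UUU -> pick last = UUU
residue 9: Q codons sorted = CAA,CAG -> pick last = CAG
terminator: stop codons sorted = UAA,UAG,UGA -> pick last = UGA

Answer: mRNA: AUGUUUACUGCUUGGUUGACUUUUCAGUGA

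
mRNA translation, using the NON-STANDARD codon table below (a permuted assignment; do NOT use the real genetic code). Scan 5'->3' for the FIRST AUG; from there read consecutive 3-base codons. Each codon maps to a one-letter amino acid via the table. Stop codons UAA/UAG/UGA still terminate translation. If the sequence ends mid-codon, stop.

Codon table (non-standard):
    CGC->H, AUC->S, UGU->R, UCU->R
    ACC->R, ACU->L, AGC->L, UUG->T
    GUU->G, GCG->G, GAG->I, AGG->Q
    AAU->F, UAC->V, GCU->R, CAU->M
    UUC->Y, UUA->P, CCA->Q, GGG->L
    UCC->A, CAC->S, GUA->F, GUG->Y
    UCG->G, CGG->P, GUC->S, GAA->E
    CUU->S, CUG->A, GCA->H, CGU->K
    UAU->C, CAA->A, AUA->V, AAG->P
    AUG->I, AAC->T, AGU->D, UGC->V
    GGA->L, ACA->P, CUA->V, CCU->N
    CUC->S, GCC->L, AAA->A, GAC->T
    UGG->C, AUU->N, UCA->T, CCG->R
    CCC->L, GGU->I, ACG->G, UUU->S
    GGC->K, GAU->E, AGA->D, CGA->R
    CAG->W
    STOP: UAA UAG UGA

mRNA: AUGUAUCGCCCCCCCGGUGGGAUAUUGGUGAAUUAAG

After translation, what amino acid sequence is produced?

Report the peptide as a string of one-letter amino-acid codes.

Answer: ICHLLILVTYF

Derivation:
start AUG at pos 0
pos 0: AUG -> I; peptide=I
pos 3: UAU -> C; peptide=IC
pos 6: CGC -> H; peptide=ICH
pos 9: CCC -> L; peptide=ICHL
pos 12: CCC -> L; peptide=ICHLL
pos 15: GGU -> I; peptide=ICHLLI
pos 18: GGG -> L; peptide=ICHLLIL
pos 21: AUA -> V; peptide=ICHLLILV
pos 24: UUG -> T; peptide=ICHLLILVT
pos 27: GUG -> Y; peptide=ICHLLILVTY
pos 30: AAU -> F; peptide=ICHLLILVTYF
pos 33: UAA -> STOP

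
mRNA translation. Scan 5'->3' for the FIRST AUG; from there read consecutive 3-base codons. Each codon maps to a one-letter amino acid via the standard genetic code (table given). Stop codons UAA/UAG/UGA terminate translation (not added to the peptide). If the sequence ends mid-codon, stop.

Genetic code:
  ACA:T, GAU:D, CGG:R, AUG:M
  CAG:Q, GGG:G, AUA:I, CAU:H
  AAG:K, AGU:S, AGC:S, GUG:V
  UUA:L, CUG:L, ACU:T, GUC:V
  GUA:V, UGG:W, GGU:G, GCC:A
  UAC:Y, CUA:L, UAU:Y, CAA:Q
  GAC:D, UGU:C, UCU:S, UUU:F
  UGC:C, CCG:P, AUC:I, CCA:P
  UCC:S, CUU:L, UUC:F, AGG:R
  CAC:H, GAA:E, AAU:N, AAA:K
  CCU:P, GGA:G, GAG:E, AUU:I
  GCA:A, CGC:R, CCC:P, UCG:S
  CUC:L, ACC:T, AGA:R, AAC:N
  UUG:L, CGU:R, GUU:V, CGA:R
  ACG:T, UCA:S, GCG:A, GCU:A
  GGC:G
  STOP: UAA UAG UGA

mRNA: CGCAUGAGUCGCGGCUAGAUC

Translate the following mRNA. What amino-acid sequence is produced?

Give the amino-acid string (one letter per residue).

Answer: MSRG

Derivation:
start AUG at pos 3
pos 3: AUG -> M; peptide=M
pos 6: AGU -> S; peptide=MS
pos 9: CGC -> R; peptide=MSR
pos 12: GGC -> G; peptide=MSRG
pos 15: UAG -> STOP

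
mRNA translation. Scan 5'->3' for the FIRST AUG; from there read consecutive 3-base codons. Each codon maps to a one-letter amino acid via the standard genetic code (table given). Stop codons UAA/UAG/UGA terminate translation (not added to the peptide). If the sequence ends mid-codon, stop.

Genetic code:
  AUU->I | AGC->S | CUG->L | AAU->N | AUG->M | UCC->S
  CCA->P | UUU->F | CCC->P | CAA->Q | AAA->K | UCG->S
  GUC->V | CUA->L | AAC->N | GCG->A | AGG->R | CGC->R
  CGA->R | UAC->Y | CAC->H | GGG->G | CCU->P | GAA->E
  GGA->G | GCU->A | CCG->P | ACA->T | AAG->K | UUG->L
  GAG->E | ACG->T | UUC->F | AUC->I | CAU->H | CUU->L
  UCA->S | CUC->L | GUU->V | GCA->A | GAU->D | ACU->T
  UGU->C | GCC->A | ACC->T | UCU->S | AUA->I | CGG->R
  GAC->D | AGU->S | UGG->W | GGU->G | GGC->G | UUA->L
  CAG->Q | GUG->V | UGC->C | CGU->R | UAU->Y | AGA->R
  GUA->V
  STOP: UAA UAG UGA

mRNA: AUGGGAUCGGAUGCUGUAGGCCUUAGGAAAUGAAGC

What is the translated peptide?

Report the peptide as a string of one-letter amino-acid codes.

Answer: MGSDAVGLRK

Derivation:
start AUG at pos 0
pos 0: AUG -> M; peptide=M
pos 3: GGA -> G; peptide=MG
pos 6: UCG -> S; peptide=MGS
pos 9: GAU -> D; peptide=MGSD
pos 12: GCU -> A; peptide=MGSDA
pos 15: GUA -> V; peptide=MGSDAV
pos 18: GGC -> G; peptide=MGSDAVG
pos 21: CUU -> L; peptide=MGSDAVGL
pos 24: AGG -> R; peptide=MGSDAVGLR
pos 27: AAA -> K; peptide=MGSDAVGLRK
pos 30: UGA -> STOP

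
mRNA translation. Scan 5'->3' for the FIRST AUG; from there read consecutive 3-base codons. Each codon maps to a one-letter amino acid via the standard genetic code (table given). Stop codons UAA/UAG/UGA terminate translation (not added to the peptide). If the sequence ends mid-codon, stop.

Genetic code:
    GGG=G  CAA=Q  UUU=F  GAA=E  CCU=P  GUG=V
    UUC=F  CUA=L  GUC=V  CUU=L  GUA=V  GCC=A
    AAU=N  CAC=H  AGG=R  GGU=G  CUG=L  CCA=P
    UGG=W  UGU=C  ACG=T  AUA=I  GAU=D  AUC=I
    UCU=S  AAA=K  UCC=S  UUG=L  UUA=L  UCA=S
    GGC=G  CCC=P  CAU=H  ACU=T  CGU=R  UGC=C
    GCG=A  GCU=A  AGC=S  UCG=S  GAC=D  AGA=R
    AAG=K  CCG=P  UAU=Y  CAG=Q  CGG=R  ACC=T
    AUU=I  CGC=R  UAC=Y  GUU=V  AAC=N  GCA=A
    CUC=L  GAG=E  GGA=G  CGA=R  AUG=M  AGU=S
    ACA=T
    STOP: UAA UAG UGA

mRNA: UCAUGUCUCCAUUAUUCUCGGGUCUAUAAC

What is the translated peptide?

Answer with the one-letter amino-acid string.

Answer: MSPLFSGL

Derivation:
start AUG at pos 2
pos 2: AUG -> M; peptide=M
pos 5: UCU -> S; peptide=MS
pos 8: CCA -> P; peptide=MSP
pos 11: UUA -> L; peptide=MSPL
pos 14: UUC -> F; peptide=MSPLF
pos 17: UCG -> S; peptide=MSPLFS
pos 20: GGU -> G; peptide=MSPLFSG
pos 23: CUA -> L; peptide=MSPLFSGL
pos 26: UAA -> STOP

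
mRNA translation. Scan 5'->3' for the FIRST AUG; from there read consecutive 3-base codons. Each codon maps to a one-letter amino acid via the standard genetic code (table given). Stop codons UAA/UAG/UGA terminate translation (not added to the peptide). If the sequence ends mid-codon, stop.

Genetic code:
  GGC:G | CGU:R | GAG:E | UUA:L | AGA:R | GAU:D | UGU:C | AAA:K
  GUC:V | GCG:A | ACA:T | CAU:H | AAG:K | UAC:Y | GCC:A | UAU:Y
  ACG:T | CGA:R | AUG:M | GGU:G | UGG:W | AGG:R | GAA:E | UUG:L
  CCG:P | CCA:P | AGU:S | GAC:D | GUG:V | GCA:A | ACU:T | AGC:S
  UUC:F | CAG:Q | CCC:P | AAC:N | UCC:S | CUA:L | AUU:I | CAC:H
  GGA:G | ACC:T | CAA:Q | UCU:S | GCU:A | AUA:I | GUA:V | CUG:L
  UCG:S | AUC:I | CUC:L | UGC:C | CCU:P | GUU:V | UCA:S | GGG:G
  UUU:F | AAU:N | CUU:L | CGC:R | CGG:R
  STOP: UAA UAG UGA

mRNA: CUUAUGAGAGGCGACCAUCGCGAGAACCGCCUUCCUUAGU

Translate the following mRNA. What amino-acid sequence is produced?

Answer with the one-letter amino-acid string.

start AUG at pos 3
pos 3: AUG -> M; peptide=M
pos 6: AGA -> R; peptide=MR
pos 9: GGC -> G; peptide=MRG
pos 12: GAC -> D; peptide=MRGD
pos 15: CAU -> H; peptide=MRGDH
pos 18: CGC -> R; peptide=MRGDHR
pos 21: GAG -> E; peptide=MRGDHRE
pos 24: AAC -> N; peptide=MRGDHREN
pos 27: CGC -> R; peptide=MRGDHRENR
pos 30: CUU -> L; peptide=MRGDHRENRL
pos 33: CCU -> P; peptide=MRGDHRENRLP
pos 36: UAG -> STOP

Answer: MRGDHRENRLP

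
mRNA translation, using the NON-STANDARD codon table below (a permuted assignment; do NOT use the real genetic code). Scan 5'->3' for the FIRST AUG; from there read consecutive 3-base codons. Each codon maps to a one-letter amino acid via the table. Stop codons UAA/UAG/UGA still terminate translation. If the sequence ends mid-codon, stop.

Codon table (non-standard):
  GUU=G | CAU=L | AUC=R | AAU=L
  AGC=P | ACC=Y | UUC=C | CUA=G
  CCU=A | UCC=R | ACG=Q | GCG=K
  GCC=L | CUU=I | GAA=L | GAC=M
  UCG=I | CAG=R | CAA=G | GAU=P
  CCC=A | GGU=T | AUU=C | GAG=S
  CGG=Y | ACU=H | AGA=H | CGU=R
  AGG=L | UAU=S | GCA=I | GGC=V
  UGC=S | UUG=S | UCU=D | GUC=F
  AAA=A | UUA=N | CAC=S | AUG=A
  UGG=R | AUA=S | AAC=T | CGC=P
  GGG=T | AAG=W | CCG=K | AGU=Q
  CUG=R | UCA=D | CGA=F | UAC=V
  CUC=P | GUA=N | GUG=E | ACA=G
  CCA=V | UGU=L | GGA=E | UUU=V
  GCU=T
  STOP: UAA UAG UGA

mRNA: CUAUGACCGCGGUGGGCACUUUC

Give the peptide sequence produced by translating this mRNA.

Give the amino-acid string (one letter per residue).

start AUG at pos 2
pos 2: AUG -> A; peptide=A
pos 5: ACC -> Y; peptide=AY
pos 8: GCG -> K; peptide=AYK
pos 11: GUG -> E; peptide=AYKE
pos 14: GGC -> V; peptide=AYKEV
pos 17: ACU -> H; peptide=AYKEVH
pos 20: UUC -> C; peptide=AYKEVHC
pos 23: only 0 nt remain (<3), stop (end of mRNA)

Answer: AYKEVHC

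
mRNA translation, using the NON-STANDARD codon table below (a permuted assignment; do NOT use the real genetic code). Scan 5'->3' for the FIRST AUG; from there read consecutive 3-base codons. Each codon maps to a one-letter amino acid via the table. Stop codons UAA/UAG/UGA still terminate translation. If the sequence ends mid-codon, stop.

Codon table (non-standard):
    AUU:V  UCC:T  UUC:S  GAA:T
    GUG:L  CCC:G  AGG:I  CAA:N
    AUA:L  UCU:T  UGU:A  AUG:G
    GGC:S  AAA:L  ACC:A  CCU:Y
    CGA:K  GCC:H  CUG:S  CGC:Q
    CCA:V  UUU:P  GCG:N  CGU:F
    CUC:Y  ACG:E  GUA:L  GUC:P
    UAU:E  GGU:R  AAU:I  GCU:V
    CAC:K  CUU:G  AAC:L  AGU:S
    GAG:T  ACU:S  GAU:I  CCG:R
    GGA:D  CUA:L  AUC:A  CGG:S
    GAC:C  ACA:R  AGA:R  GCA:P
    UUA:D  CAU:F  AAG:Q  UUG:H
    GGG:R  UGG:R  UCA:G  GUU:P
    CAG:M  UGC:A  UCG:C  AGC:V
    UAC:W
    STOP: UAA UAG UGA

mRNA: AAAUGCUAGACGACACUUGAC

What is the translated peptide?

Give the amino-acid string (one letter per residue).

start AUG at pos 2
pos 2: AUG -> G; peptide=G
pos 5: CUA -> L; peptide=GL
pos 8: GAC -> C; peptide=GLC
pos 11: GAC -> C; peptide=GLCC
pos 14: ACU -> S; peptide=GLCCS
pos 17: UGA -> STOP

Answer: GLCCS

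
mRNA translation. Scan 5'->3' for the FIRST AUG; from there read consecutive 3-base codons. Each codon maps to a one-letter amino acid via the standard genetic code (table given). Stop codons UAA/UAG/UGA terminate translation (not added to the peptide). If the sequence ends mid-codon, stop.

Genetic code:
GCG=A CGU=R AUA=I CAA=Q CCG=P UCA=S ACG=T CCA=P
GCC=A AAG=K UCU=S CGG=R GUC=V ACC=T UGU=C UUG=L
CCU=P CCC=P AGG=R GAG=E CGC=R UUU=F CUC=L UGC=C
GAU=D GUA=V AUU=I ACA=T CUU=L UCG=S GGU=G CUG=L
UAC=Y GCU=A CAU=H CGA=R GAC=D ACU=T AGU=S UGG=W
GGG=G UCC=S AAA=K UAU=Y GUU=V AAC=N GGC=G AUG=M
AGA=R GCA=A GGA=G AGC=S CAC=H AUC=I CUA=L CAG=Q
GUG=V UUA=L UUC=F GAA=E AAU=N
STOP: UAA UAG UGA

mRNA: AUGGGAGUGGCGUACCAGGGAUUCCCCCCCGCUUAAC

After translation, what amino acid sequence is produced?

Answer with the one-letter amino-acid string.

Answer: MGVAYQGFPPA

Derivation:
start AUG at pos 0
pos 0: AUG -> M; peptide=M
pos 3: GGA -> G; peptide=MG
pos 6: GUG -> V; peptide=MGV
pos 9: GCG -> A; peptide=MGVA
pos 12: UAC -> Y; peptide=MGVAY
pos 15: CAG -> Q; peptide=MGVAYQ
pos 18: GGA -> G; peptide=MGVAYQG
pos 21: UUC -> F; peptide=MGVAYQGF
pos 24: CCC -> P; peptide=MGVAYQGFP
pos 27: CCC -> P; peptide=MGVAYQGFPP
pos 30: GCU -> A; peptide=MGVAYQGFPPA
pos 33: UAA -> STOP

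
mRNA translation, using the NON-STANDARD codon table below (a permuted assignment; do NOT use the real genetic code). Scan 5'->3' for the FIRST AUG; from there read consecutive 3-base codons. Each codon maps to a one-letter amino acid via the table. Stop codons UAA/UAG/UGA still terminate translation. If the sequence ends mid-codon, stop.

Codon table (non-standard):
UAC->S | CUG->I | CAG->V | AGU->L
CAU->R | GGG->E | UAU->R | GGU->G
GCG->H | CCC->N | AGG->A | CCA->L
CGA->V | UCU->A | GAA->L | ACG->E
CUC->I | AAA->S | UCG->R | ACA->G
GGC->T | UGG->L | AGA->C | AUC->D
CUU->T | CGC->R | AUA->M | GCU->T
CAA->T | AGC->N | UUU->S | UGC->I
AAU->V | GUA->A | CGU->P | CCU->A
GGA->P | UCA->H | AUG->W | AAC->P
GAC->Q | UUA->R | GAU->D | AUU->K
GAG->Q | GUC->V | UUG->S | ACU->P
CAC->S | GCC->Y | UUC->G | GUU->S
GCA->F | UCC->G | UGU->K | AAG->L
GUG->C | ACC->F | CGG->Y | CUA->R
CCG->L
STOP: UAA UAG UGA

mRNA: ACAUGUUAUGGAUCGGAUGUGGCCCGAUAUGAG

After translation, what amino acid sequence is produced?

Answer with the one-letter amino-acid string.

Answer: WRLDPKTLM

Derivation:
start AUG at pos 2
pos 2: AUG -> W; peptide=W
pos 5: UUA -> R; peptide=WR
pos 8: UGG -> L; peptide=WRL
pos 11: AUC -> D; peptide=WRLD
pos 14: GGA -> P; peptide=WRLDP
pos 17: UGU -> K; peptide=WRLDPK
pos 20: GGC -> T; peptide=WRLDPKT
pos 23: CCG -> L; peptide=WRLDPKTL
pos 26: AUA -> M; peptide=WRLDPKTLM
pos 29: UGA -> STOP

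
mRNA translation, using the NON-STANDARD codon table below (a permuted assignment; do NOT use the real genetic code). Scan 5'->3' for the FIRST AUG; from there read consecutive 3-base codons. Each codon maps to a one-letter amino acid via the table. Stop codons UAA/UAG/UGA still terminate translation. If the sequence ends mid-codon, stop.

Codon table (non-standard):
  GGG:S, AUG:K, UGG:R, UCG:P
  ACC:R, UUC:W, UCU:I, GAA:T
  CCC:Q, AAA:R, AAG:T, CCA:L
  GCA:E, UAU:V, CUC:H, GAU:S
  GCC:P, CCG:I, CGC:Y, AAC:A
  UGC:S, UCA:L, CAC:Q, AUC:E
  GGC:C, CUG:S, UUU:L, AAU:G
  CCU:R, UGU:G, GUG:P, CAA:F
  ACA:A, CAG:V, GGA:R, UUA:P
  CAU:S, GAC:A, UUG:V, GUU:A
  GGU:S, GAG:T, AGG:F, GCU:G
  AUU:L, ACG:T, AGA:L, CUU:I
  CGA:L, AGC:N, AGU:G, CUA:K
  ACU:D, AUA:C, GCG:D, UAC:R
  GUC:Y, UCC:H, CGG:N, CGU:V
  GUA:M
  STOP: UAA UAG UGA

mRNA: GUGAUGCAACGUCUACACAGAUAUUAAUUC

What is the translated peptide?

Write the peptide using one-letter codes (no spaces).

start AUG at pos 3
pos 3: AUG -> K; peptide=K
pos 6: CAA -> F; peptide=KF
pos 9: CGU -> V; peptide=KFV
pos 12: CUA -> K; peptide=KFVK
pos 15: CAC -> Q; peptide=KFVKQ
pos 18: AGA -> L; peptide=KFVKQL
pos 21: UAU -> V; peptide=KFVKQLV
pos 24: UAA -> STOP

Answer: KFVKQLV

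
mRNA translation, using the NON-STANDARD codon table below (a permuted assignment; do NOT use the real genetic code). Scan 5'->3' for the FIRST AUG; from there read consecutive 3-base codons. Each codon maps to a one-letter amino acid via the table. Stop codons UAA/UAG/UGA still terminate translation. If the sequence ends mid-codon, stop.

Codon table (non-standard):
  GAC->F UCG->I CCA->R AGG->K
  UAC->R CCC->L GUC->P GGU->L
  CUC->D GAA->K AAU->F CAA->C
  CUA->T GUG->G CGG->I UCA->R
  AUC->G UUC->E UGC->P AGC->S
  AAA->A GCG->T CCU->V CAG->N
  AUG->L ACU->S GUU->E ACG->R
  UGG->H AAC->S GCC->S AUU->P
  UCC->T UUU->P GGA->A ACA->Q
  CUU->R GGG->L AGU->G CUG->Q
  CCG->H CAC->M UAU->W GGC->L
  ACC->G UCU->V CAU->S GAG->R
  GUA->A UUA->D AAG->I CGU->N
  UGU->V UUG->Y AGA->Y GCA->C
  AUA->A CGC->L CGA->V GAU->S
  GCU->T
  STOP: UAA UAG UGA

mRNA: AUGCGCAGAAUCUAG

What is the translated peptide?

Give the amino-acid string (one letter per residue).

Answer: LLYG

Derivation:
start AUG at pos 0
pos 0: AUG -> L; peptide=L
pos 3: CGC -> L; peptide=LL
pos 6: AGA -> Y; peptide=LLY
pos 9: AUC -> G; peptide=LLYG
pos 12: UAG -> STOP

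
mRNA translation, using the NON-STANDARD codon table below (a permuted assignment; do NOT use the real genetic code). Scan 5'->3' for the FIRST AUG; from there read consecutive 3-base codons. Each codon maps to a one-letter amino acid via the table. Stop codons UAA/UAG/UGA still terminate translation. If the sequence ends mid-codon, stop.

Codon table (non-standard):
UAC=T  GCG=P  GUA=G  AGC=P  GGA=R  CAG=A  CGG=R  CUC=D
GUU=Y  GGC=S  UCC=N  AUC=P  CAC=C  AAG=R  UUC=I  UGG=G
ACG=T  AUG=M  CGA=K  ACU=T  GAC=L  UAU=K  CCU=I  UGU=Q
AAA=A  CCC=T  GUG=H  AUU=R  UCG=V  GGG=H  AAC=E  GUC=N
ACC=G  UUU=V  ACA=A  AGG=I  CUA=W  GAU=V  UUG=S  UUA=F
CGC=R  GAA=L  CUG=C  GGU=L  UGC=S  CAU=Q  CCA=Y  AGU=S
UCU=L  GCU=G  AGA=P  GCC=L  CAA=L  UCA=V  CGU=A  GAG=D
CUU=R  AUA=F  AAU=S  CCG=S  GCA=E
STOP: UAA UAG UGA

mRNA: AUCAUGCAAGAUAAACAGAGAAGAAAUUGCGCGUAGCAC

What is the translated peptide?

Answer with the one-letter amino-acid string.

start AUG at pos 3
pos 3: AUG -> M; peptide=M
pos 6: CAA -> L; peptide=ML
pos 9: GAU -> V; peptide=MLV
pos 12: AAA -> A; peptide=MLVA
pos 15: CAG -> A; peptide=MLVAA
pos 18: AGA -> P; peptide=MLVAAP
pos 21: AGA -> P; peptide=MLVAAPP
pos 24: AAU -> S; peptide=MLVAAPPS
pos 27: UGC -> S; peptide=MLVAAPPSS
pos 30: GCG -> P; peptide=MLVAAPPSSP
pos 33: UAG -> STOP

Answer: MLVAAPPSSP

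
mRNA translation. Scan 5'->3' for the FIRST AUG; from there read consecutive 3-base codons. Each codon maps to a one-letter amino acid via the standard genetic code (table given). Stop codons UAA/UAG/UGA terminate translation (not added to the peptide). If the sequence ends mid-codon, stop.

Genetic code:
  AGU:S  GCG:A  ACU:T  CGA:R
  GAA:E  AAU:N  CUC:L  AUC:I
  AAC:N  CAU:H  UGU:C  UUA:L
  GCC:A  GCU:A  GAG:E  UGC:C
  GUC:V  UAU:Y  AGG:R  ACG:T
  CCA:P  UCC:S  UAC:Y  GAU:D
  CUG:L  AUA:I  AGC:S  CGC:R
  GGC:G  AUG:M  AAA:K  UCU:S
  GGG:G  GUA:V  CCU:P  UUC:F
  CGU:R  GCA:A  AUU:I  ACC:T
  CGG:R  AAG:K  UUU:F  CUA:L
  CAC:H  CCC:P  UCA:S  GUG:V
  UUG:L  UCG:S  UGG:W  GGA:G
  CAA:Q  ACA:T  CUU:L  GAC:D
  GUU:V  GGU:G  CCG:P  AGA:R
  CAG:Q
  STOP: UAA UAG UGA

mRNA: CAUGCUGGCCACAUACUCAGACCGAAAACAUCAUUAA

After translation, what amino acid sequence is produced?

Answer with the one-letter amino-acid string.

start AUG at pos 1
pos 1: AUG -> M; peptide=M
pos 4: CUG -> L; peptide=ML
pos 7: GCC -> A; peptide=MLA
pos 10: ACA -> T; peptide=MLAT
pos 13: UAC -> Y; peptide=MLATY
pos 16: UCA -> S; peptide=MLATYS
pos 19: GAC -> D; peptide=MLATYSD
pos 22: CGA -> R; peptide=MLATYSDR
pos 25: AAA -> K; peptide=MLATYSDRK
pos 28: CAU -> H; peptide=MLATYSDRKH
pos 31: CAU -> H; peptide=MLATYSDRKHH
pos 34: UAA -> STOP

Answer: MLATYSDRKHH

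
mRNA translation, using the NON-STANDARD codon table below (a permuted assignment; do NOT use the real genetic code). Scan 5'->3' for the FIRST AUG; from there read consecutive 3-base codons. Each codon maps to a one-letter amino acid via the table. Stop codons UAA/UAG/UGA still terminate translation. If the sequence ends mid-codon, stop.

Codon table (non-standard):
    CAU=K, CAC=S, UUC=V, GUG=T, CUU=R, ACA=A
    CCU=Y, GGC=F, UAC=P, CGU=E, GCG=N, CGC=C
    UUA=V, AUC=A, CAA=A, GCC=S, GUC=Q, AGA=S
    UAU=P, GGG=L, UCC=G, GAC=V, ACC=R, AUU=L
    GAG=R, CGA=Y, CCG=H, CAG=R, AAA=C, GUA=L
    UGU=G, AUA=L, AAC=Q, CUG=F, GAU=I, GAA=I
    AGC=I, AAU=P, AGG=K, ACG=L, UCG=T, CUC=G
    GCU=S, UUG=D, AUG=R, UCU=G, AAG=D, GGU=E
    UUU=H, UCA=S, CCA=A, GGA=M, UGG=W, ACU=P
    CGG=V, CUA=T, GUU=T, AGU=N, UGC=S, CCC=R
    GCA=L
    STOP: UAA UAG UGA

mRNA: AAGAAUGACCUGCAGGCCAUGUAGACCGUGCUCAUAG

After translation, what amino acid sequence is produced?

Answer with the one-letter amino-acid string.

Answer: RRSKAGSHSS

Derivation:
start AUG at pos 4
pos 4: AUG -> R; peptide=R
pos 7: ACC -> R; peptide=RR
pos 10: UGC -> S; peptide=RRS
pos 13: AGG -> K; peptide=RRSK
pos 16: CCA -> A; peptide=RRSKA
pos 19: UGU -> G; peptide=RRSKAG
pos 22: AGA -> S; peptide=RRSKAGS
pos 25: CCG -> H; peptide=RRSKAGSH
pos 28: UGC -> S; peptide=RRSKAGSHS
pos 31: UCA -> S; peptide=RRSKAGSHSS
pos 34: UAG -> STOP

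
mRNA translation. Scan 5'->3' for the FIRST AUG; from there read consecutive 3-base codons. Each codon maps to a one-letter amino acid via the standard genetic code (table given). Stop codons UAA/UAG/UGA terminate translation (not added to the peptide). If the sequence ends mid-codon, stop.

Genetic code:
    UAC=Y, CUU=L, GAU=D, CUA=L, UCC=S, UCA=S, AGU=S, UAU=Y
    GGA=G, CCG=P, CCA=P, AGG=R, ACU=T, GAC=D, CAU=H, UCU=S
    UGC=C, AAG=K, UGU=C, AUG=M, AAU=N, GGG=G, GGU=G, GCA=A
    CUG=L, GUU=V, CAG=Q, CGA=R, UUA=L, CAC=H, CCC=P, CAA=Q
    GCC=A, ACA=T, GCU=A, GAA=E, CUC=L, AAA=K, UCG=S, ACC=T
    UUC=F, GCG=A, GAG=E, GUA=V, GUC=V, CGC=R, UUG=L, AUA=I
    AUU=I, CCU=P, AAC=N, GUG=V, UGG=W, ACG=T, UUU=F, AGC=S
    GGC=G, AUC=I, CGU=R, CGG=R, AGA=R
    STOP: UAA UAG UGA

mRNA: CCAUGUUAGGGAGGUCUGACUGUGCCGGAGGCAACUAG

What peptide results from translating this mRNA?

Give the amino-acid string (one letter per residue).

start AUG at pos 2
pos 2: AUG -> M; peptide=M
pos 5: UUA -> L; peptide=ML
pos 8: GGG -> G; peptide=MLG
pos 11: AGG -> R; peptide=MLGR
pos 14: UCU -> S; peptide=MLGRS
pos 17: GAC -> D; peptide=MLGRSD
pos 20: UGU -> C; peptide=MLGRSDC
pos 23: GCC -> A; peptide=MLGRSDCA
pos 26: GGA -> G; peptide=MLGRSDCAG
pos 29: GGC -> G; peptide=MLGRSDCAGG
pos 32: AAC -> N; peptide=MLGRSDCAGGN
pos 35: UAG -> STOP

Answer: MLGRSDCAGGN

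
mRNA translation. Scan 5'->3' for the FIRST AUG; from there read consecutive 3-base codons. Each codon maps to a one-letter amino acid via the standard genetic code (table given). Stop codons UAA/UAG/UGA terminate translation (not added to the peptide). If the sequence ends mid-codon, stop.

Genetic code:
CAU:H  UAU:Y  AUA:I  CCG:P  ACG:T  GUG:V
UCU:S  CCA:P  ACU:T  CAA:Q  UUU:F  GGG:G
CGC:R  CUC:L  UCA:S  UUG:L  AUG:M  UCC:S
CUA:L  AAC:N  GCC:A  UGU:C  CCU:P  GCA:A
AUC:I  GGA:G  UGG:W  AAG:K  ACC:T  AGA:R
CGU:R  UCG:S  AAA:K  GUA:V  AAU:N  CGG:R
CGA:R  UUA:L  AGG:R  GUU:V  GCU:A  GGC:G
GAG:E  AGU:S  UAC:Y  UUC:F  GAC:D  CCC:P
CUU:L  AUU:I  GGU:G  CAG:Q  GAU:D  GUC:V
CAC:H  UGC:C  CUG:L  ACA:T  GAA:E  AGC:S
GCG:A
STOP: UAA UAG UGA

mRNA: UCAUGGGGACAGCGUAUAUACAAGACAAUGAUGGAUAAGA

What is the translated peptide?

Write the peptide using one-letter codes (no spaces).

Answer: MGTAYIQDNDG

Derivation:
start AUG at pos 2
pos 2: AUG -> M; peptide=M
pos 5: GGG -> G; peptide=MG
pos 8: ACA -> T; peptide=MGT
pos 11: GCG -> A; peptide=MGTA
pos 14: UAU -> Y; peptide=MGTAY
pos 17: AUA -> I; peptide=MGTAYI
pos 20: CAA -> Q; peptide=MGTAYIQ
pos 23: GAC -> D; peptide=MGTAYIQD
pos 26: AAU -> N; peptide=MGTAYIQDN
pos 29: GAU -> D; peptide=MGTAYIQDND
pos 32: GGA -> G; peptide=MGTAYIQDNDG
pos 35: UAA -> STOP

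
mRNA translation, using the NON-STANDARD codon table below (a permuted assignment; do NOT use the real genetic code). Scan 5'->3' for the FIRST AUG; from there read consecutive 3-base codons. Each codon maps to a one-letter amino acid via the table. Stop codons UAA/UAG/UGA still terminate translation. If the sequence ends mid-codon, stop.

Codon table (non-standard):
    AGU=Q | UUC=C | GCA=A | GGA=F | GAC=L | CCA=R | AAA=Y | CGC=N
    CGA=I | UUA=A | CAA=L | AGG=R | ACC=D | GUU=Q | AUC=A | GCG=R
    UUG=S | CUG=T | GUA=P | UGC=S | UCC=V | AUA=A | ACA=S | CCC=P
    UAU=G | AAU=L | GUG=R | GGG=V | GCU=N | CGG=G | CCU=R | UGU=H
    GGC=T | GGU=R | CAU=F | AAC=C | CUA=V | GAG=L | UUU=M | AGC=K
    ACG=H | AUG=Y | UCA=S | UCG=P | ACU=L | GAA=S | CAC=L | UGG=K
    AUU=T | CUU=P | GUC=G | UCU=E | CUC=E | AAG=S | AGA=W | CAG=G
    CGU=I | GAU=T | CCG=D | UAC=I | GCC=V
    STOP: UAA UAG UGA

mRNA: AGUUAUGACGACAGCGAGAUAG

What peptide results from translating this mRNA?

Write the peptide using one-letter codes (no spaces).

start AUG at pos 4
pos 4: AUG -> Y; peptide=Y
pos 7: ACG -> H; peptide=YH
pos 10: ACA -> S; peptide=YHS
pos 13: GCG -> R; peptide=YHSR
pos 16: AGA -> W; peptide=YHSRW
pos 19: UAG -> STOP

Answer: YHSRW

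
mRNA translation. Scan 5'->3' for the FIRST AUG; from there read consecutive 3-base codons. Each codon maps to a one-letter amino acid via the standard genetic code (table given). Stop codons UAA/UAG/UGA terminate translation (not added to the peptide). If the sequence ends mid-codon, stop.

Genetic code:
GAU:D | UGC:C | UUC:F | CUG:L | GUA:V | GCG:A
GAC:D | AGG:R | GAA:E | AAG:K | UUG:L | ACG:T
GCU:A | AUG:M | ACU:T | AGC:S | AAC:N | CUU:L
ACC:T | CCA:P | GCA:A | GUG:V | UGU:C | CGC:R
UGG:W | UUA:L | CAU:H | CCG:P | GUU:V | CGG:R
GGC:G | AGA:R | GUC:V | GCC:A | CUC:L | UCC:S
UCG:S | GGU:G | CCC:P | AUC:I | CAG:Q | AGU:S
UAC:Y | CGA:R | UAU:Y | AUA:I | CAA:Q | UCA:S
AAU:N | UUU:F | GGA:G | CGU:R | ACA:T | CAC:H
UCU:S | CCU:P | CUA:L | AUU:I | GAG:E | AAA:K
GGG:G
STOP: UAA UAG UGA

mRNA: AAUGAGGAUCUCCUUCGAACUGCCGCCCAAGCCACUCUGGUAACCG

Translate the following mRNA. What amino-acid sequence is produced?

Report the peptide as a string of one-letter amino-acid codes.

start AUG at pos 1
pos 1: AUG -> M; peptide=M
pos 4: AGG -> R; peptide=MR
pos 7: AUC -> I; peptide=MRI
pos 10: UCC -> S; peptide=MRIS
pos 13: UUC -> F; peptide=MRISF
pos 16: GAA -> E; peptide=MRISFE
pos 19: CUG -> L; peptide=MRISFEL
pos 22: CCG -> P; peptide=MRISFELP
pos 25: CCC -> P; peptide=MRISFELPP
pos 28: AAG -> K; peptide=MRISFELPPK
pos 31: CCA -> P; peptide=MRISFELPPKP
pos 34: CUC -> L; peptide=MRISFELPPKPL
pos 37: UGG -> W; peptide=MRISFELPPKPLW
pos 40: UAA -> STOP

Answer: MRISFELPPKPLW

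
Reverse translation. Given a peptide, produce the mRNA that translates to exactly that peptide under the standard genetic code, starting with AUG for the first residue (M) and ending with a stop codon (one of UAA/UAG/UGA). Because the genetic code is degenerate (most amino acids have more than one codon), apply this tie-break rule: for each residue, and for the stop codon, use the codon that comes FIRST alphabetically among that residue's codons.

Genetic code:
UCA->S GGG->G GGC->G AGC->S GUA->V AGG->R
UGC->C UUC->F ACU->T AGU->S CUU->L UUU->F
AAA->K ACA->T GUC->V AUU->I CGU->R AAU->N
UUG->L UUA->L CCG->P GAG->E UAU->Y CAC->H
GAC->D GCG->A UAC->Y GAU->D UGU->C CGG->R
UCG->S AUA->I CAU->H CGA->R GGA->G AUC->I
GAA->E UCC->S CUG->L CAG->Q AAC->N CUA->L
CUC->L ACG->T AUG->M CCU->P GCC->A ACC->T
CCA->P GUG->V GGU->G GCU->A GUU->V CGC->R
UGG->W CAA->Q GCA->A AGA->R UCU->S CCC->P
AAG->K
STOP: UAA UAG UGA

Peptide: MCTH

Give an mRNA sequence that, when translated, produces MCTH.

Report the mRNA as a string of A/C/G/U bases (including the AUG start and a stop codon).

residue 1: M -> AUG (start codon)
residue 2: C codons sorted = UGC,UGU -> pick first = UGC
residue 3: T codons sorted = ACA,ACC,ACG,ACU -> pick first = ACA
residue 4: H codons sorted = CAC,CAU -> pick first = CAC
terminator: stop codons sorted = UAA,UAG,UGA -> pick first = UAA

Answer: mRNA: AUGUGCACACACUAA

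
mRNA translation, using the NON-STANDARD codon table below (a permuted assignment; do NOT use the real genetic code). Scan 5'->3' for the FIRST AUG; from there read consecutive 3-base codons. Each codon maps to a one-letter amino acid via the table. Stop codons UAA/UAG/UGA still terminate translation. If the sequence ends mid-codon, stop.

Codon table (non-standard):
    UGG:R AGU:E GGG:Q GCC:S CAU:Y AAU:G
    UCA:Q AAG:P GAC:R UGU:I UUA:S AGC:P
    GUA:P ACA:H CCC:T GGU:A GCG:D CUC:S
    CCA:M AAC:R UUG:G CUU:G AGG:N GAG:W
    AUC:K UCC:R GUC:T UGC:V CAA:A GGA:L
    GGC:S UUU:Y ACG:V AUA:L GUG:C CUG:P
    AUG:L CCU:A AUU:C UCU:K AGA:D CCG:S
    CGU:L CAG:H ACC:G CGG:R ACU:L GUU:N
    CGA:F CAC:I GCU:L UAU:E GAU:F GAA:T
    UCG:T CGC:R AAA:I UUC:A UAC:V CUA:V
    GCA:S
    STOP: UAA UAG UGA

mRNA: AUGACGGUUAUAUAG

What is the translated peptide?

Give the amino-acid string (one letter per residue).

Answer: LVNL

Derivation:
start AUG at pos 0
pos 0: AUG -> L; peptide=L
pos 3: ACG -> V; peptide=LV
pos 6: GUU -> N; peptide=LVN
pos 9: AUA -> L; peptide=LVNL
pos 12: UAG -> STOP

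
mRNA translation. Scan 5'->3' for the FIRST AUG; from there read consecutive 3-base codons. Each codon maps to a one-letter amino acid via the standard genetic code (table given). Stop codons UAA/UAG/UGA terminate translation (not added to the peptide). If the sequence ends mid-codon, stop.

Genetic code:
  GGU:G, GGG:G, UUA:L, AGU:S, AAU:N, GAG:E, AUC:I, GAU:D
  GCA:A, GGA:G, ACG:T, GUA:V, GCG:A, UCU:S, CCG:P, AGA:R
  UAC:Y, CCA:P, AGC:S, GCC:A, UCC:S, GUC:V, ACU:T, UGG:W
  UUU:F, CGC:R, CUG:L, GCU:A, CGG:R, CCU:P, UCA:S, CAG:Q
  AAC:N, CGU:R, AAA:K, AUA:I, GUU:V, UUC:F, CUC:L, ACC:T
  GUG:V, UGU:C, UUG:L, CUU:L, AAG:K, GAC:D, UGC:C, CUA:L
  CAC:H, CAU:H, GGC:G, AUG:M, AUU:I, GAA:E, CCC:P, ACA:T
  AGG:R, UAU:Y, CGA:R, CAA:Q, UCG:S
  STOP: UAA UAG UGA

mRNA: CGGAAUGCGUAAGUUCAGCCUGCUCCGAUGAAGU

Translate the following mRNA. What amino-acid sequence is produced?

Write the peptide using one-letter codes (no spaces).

Answer: MRKFSLLR

Derivation:
start AUG at pos 4
pos 4: AUG -> M; peptide=M
pos 7: CGU -> R; peptide=MR
pos 10: AAG -> K; peptide=MRK
pos 13: UUC -> F; peptide=MRKF
pos 16: AGC -> S; peptide=MRKFS
pos 19: CUG -> L; peptide=MRKFSL
pos 22: CUC -> L; peptide=MRKFSLL
pos 25: CGA -> R; peptide=MRKFSLLR
pos 28: UGA -> STOP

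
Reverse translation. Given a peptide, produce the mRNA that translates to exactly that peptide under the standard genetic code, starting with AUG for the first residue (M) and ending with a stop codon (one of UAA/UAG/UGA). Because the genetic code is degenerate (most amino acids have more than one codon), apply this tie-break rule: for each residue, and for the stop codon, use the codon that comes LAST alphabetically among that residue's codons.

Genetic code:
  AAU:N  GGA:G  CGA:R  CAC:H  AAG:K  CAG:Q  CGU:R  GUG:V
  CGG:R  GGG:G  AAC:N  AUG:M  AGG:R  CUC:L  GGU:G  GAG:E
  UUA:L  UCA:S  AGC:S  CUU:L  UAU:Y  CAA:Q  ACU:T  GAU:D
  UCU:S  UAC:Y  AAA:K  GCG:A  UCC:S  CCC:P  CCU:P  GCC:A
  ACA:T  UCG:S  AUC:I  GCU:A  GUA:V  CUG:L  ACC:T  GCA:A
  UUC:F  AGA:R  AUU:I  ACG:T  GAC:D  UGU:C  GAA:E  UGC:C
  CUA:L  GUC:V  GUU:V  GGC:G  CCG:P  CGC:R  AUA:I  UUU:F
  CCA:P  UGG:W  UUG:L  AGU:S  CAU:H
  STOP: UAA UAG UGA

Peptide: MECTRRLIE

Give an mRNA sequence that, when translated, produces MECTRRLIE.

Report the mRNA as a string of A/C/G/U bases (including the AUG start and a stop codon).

residue 1: M -> AUG (start codon)
residue 2: E codons sorted = GAA,GAG -> pick last = GAG
residue 3: C codons sorted = UGC,UGU -> pick last = UGU
residue 4: T codons sorted = ACA,ACC,ACG,ACU -> pick last = ACU
residue 5: R codons sorted = AGA,AGG,CGA,CGC,CGG,CGU -> pick last = CGU
residue 6: R codons sorted = AGA,AGG,CGA,CGC,CGG,CGU -> pick last = CGU
residue 7: L codons sorted = CUA,CUC,CUG,CUU,UUA,UUG -> pick last = UUG
residue 8: I codons sorted = AUA,AUC,AUU -> pick last = AUU
residue 9: E codons sorted = GAA,GAG -> pick last = GAG
terminator: stop codons sorted = UAA,UAG,UGA -> pick last = UGA

Answer: mRNA: AUGGAGUGUACUCGUCGUUUGAUUGAGUGA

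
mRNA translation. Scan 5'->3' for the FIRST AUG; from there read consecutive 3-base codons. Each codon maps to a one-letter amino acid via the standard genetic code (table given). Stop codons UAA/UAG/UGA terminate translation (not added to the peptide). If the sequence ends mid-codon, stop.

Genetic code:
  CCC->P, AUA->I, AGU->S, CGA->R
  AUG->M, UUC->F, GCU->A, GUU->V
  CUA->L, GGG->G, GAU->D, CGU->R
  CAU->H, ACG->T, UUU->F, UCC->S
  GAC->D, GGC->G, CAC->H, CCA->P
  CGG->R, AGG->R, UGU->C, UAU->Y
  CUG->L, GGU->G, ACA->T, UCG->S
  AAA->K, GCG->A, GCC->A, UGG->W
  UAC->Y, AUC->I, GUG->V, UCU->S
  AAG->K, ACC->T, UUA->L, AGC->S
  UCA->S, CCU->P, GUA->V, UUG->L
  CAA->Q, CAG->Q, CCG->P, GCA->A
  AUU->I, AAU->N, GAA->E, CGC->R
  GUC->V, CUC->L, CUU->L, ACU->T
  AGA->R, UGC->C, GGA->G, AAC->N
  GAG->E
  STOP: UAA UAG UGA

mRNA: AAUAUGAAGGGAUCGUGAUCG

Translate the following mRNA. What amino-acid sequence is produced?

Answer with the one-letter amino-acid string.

start AUG at pos 3
pos 3: AUG -> M; peptide=M
pos 6: AAG -> K; peptide=MK
pos 9: GGA -> G; peptide=MKG
pos 12: UCG -> S; peptide=MKGS
pos 15: UGA -> STOP

Answer: MKGS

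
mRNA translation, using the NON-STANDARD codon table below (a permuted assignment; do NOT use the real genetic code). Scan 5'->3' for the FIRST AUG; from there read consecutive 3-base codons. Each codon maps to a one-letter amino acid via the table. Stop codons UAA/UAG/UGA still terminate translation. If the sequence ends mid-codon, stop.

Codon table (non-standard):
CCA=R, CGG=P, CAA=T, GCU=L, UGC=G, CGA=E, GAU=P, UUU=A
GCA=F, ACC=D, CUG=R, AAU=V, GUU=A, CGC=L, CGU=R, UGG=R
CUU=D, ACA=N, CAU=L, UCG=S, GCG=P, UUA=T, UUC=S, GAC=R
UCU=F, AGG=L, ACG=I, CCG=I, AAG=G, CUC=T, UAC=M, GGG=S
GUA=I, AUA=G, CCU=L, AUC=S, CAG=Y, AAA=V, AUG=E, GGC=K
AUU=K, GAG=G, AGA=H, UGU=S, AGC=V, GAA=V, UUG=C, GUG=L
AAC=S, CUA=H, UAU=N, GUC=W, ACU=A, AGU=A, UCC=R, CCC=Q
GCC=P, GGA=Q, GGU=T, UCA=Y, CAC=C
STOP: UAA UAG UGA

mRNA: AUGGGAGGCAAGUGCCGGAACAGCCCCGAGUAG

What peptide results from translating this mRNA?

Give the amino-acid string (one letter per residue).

Answer: EQKGGPSVQG

Derivation:
start AUG at pos 0
pos 0: AUG -> E; peptide=E
pos 3: GGA -> Q; peptide=EQ
pos 6: GGC -> K; peptide=EQK
pos 9: AAG -> G; peptide=EQKG
pos 12: UGC -> G; peptide=EQKGG
pos 15: CGG -> P; peptide=EQKGGP
pos 18: AAC -> S; peptide=EQKGGPS
pos 21: AGC -> V; peptide=EQKGGPSV
pos 24: CCC -> Q; peptide=EQKGGPSVQ
pos 27: GAG -> G; peptide=EQKGGPSVQG
pos 30: UAG -> STOP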